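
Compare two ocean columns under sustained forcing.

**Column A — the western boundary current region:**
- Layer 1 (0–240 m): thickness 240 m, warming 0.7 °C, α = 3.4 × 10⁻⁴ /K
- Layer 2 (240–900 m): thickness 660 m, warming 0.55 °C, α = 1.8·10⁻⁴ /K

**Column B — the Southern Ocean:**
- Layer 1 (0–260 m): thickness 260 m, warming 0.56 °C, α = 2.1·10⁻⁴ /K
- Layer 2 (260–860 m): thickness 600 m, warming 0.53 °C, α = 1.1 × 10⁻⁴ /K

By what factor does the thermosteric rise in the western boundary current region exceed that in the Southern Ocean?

1.87

A 3.4×10⁻⁴ × 0.7 × 240 = 0.05712 m
A Layer 2: 0.55 × 1.8×10⁻⁴ × 660 = 0.06534 m
A total: 0.12246 m
B 2.1×10⁻⁴ × 0.56 × 260 = 0.030576 m
B Layer 2: 0.53 × 600 × 1.1×10⁻⁴ = 0.03498 m
B total: 0.065556 m
Ratio: 0.12246 / 0.065556 ≈ 1.868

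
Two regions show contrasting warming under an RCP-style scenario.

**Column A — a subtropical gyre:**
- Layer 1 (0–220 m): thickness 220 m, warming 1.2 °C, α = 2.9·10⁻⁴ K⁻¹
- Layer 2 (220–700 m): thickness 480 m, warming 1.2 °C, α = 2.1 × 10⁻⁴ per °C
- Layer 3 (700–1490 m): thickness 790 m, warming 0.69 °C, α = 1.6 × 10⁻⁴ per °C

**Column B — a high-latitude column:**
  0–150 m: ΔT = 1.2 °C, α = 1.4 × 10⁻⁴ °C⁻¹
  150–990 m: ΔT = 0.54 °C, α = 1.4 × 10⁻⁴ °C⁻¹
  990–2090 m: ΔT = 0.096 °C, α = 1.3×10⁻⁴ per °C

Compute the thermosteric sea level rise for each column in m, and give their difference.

Δh_A ≈ 0.285 m, Δh_B ≈ 0.102 m; difference ≈ 0.182 m

A 0–220 m: 1.2 × 2.9×10⁻⁴ × 220 = 0.07656 m
A 1.2 × 480 × 2.1×10⁻⁴ = 0.12096 m
A Layer 3: 1.6×10⁻⁴ × 790 × 0.69 = 0.087216 m
A total: 0.284736 m
B 0–150 m: 150 × 1.4×10⁻⁴ × 1.2 = 0.02520 m
B Layer 2: 1.4×10⁻⁴ × 840 × 0.54 = 0.063504 m
B 990–2090 m: 1100 × 0.096 × 1.3×10⁻⁴ = 0.013728 m
B total: 0.102432 m
Difference: 0.284736 − 0.102432 = 0.182304 m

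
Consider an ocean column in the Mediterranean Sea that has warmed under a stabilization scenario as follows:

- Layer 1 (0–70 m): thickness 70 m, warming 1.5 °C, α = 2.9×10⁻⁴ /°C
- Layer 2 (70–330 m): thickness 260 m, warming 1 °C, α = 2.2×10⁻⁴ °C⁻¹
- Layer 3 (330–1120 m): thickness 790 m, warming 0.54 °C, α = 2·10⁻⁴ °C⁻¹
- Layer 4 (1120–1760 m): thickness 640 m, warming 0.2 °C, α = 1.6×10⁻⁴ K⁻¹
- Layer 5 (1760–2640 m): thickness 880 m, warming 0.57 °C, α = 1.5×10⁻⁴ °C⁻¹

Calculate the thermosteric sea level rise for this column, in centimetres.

70 × 2.9×10⁻⁴ × 1.5 = 0.03045 m
70–330 m: 1 × 260 × 2.2×10⁻⁴ = 0.05720 m
Layer 3: 790 × 2×10⁻⁴ × 0.54 = 0.08532 m
1120–1760 m: 0.2 × 1.6×10⁻⁴ × 640 = 0.02048 m
Layer 5: 1.5×10⁻⁴ × 0.57 × 880 = 0.07524 m
Δh = 0.03045 + 0.05720 + 0.08532 + 0.02048 + 0.07524 = 0.26869 m

27 cm of thermosteric rise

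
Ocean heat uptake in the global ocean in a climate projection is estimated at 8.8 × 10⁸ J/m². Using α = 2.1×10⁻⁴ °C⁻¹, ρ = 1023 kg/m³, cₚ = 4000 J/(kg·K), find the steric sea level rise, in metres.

Δh = αQ/(ρcₚ) = 2.1×10⁻⁴ × 8.8×10⁸ / (1023 × 4000) ≈ 0.045161 m

0.045 m of thermosteric rise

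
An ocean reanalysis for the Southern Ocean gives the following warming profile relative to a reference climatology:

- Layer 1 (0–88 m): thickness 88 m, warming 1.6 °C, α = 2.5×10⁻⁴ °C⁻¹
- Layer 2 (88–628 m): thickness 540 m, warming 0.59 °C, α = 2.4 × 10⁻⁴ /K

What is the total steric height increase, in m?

2.5×10⁻⁴ × 1.6 × 88 = 0.03520 m
Layer 2: 2.4×10⁻⁴ × 540 × 0.59 = 0.076464 m
Δh = 0.03520 + 0.076464 = 0.111664 m

Δh = 0.11 m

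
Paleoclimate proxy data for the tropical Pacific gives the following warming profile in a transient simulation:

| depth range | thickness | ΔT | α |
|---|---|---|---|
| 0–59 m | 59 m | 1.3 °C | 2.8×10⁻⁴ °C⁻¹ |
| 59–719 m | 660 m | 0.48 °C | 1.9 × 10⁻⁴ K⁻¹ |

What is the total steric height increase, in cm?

0–59 m: 59 × 1.3 × 2.8×10⁻⁴ = 0.021476 m
Layer 2: 660 × 1.9×10⁻⁴ × 0.48 = 0.060192 m
Δh = 0.021476 + 0.060192 = 0.081668 m ≈ 8.2 cm

8.2 cm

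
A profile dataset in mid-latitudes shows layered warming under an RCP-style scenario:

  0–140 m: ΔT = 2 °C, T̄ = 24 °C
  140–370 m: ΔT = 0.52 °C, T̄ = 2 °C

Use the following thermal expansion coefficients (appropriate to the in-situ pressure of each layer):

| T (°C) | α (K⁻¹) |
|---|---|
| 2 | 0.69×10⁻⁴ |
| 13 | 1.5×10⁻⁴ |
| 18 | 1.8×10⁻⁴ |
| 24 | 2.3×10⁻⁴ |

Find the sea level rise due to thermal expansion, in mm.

Δh = 72.7 mm

Layer 1 at 24 °C → α = 2.3×10⁻⁴ K⁻¹
Layer 2 at 2 °C → α = 0.69×10⁻⁴ K⁻¹
0–140 m: 2.3×10⁻⁴ × 2 × 140 = 0.06440 m
Layer 2: 0.69×10⁻⁴ × 0.52 × 230 = 0.0082524 m
Δh = 0.06440 + 0.0082524 = 0.0726524 m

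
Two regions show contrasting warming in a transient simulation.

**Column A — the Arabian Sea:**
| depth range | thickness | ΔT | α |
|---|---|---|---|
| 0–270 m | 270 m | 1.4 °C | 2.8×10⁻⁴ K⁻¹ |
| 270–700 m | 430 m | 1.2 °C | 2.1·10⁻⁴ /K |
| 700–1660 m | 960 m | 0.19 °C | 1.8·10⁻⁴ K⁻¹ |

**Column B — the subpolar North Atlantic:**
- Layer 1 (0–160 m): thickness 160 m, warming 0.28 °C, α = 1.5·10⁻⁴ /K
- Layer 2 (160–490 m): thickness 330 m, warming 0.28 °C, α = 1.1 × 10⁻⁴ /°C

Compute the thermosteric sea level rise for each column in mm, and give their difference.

Δh_A ≈ 247 mm, Δh_B ≈ 16.9 mm; difference ≈ 230 mm

A Layer 1: 270 × 2.8×10⁻⁴ × 1.4 = 0.10584 m
A Layer 2: 430 × 1.2 × 2.1×10⁻⁴ = 0.10836 m
A 700–1660 m: 960 × 0.19 × 1.8×10⁻⁴ = 0.032832 m
A total: 0.247032 m
B Layer 1: 160 × 1.5×10⁻⁴ × 0.28 = 0.00672 m
B 160–490 m: 330 × 1.1×10⁻⁴ × 0.28 = 0.010164 m
B total: 0.016884 m
Difference: 0.247032 − 0.016884 = 0.230148 m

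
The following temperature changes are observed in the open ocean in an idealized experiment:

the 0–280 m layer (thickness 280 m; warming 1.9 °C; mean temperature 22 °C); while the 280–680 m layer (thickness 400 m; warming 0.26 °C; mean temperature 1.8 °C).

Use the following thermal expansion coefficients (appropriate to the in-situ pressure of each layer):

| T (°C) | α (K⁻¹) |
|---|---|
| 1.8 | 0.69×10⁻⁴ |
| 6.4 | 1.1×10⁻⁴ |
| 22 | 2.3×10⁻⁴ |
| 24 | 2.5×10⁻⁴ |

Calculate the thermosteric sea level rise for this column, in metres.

0.13 m of thermosteric rise

Layer 1 at 22 °C → α = 2.3×10⁻⁴ K⁻¹
Layer 2 at 1.8 °C → α = 0.69×10⁻⁴ K⁻¹
Layer 1: 280 × 1.9 × 2.3×10⁻⁴ = 0.12236 m
280–680 m: 0.26 × 400 × 0.69×10⁻⁴ = 0.007176 m
Δh = 0.12236 + 0.007176 = 0.129536 m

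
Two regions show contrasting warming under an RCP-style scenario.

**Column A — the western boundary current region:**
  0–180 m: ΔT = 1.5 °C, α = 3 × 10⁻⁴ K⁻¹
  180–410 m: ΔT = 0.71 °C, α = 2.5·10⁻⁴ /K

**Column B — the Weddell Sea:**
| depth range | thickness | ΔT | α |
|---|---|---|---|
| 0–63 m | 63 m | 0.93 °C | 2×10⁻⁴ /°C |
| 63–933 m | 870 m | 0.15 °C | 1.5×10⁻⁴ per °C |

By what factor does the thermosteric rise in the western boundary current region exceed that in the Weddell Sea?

3.9

A 0–180 m: 180 × 3×10⁻⁴ × 1.5 = 0.08100 m
A Layer 2: 230 × 2.5×10⁻⁴ × 0.71 = 0.040825 m
A total: 0.121825 m
B 0.93 × 2×10⁻⁴ × 63 = 0.011718 m
B 63–933 m: 1.5×10⁻⁴ × 0.15 × 870 = 0.019575 m
B total: 0.031293 m
Ratio: 0.121825 / 0.031293 ≈ 3.893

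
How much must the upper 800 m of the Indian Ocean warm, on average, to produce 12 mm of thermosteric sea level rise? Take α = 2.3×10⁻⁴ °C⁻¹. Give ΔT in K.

about 0.0652 K

ΔT = Δh/(αH) = 0.012 / (2.3×10⁻⁴ × 800) ≈ 0.06522 K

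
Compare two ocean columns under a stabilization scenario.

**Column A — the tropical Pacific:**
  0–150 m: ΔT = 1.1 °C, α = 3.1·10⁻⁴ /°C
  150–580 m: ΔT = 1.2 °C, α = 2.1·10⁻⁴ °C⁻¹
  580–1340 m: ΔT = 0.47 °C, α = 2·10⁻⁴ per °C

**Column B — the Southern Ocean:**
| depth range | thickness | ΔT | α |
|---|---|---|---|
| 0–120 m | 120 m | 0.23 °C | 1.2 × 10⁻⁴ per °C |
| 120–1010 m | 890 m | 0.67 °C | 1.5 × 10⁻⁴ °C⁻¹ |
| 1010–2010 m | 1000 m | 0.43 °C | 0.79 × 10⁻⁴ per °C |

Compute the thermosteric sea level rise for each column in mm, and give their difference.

Δh_A ≈ 230 mm, Δh_B ≈ 130 mm; difference ≈ 100 mm

A 150 × 3.1×10⁻⁴ × 1.1 = 0.05115 m
A 150–580 m: 2.1×10⁻⁴ × 430 × 1.2 = 0.10836 m
A 580–1340 m: 2×10⁻⁴ × 760 × 0.47 = 0.07144 m
A total: 0.23095 m
B 0–120 m: 0.23 × 120 × 1.2×10⁻⁴ = 0.003312 m
B 1.5×10⁻⁴ × 890 × 0.67 = 0.089445 m
B 1010–2010 m: 0.43 × 1000 × 0.79×10⁻⁴ = 0.03397 m
B total: 0.126727 m
Difference: 0.23095 − 0.126727 = 0.104223 m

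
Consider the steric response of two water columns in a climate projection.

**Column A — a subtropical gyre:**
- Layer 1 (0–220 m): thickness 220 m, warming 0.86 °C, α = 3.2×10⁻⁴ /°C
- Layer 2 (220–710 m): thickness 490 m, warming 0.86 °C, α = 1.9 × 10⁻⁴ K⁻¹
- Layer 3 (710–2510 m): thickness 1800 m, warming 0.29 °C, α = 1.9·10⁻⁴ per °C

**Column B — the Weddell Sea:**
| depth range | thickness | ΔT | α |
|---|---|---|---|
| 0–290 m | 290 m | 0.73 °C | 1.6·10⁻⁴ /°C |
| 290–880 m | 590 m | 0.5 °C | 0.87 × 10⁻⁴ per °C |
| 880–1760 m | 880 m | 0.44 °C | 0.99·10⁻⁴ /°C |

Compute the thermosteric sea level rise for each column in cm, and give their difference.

A: 24 cm; B: 9.8 cm; difference 14 cm

A 3.2×10⁻⁴ × 0.86 × 220 = 0.060544 m
A Layer 2: 1.9×10⁻⁴ × 490 × 0.86 = 0.080066 m
A 710–2510 m: 1.9×10⁻⁴ × 0.29 × 1800 = 0.09918 m
A total: 0.23979 m
B 1.6×10⁻⁴ × 0.73 × 290 = 0.033872 m
B 0.5 × 590 × 0.87×10⁻⁴ = 0.025665 m
B 880–1760 m: 880 × 0.44 × 0.99×10⁻⁴ = 0.0383328 m
B total: 0.0978698 m
Difference: 0.23979 − 0.0978698 = 0.1419202 m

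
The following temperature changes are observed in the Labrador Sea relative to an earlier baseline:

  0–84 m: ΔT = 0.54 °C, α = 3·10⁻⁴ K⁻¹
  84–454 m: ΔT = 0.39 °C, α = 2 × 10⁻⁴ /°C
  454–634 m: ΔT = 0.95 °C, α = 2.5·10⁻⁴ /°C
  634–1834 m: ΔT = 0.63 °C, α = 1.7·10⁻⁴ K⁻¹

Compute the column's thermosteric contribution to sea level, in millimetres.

Layer 1: 3×10⁻⁴ × 84 × 0.54 = 0.013608 m
Layer 2: 370 × 2×10⁻⁴ × 0.39 = 0.02886 m
Layer 3: 180 × 0.95 × 2.5×10⁻⁴ = 0.04275 m
634–1834 m: 1.7×10⁻⁴ × 0.63 × 1200 = 0.12852 m
Δh = 0.013608 + 0.02886 + 0.04275 + 0.12852 = 0.213738 m ≈ 214 mm

214 mm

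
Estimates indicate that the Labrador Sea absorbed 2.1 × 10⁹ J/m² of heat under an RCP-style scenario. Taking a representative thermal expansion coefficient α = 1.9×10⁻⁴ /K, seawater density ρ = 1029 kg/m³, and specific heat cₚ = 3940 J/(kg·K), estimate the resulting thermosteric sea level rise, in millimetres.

Δh = αQ/(ρcₚ) = 1.9×10⁻⁴ × 2.1×10⁹ / (1029 × 3940) ≈ 0.098415 m

98.4 mm of thermosteric rise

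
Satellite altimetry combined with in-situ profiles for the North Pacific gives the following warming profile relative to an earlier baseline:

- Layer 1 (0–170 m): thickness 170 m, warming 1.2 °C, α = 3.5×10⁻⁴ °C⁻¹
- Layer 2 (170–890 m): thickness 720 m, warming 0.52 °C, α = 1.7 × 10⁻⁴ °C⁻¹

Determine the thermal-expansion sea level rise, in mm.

1.2 × 170 × 3.5×10⁻⁴ = 0.07140 m
0.52 × 1.7×10⁻⁴ × 720 = 0.063648 m
Δh = 0.07140 + 0.063648 = 0.135048 m

Δh ≈ 140 mm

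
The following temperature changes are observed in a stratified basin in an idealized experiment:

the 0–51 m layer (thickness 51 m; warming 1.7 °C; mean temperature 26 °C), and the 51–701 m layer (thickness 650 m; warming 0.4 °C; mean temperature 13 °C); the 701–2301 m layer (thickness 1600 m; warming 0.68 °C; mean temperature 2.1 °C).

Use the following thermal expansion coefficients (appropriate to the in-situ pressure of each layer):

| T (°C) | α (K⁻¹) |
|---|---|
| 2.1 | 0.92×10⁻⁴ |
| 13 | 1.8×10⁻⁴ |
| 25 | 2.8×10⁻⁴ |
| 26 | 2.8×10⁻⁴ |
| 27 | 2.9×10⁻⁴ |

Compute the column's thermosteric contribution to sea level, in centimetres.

Layer 1 at 26 °C → α = 2.8×10⁻⁴ K⁻¹
Layer 2 at 13 °C → α = 1.8×10⁻⁴ K⁻¹
Layer 3 at 2.1 °C → α = 0.92×10⁻⁴ K⁻¹
Layer 1: 2.8×10⁻⁴ × 1.7 × 51 = 0.024276 m
1.8×10⁻⁴ × 0.4 × 650 = 0.04680 m
701–2301 m: 0.68 × 0.92×10⁻⁴ × 1600 = 0.100096 m
Δh = 0.024276 + 0.04680 + 0.100096 = 0.171172 m ≈ 17 cm

Δh = 17 cm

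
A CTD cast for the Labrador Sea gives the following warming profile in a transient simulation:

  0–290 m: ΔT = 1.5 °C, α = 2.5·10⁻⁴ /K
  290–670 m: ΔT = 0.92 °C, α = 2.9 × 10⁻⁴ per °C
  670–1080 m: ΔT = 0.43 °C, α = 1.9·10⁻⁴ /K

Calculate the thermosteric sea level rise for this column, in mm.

244 mm of thermosteric rise

Layer 1: 1.5 × 2.5×10⁻⁴ × 290 = 0.10875 m
2.9×10⁻⁴ × 0.92 × 380 = 0.101384 m
Layer 3: 410 × 0.43 × 1.9×10⁻⁴ = 0.033497 m
Δh = 0.10875 + 0.101384 + 0.033497 = 0.243631 m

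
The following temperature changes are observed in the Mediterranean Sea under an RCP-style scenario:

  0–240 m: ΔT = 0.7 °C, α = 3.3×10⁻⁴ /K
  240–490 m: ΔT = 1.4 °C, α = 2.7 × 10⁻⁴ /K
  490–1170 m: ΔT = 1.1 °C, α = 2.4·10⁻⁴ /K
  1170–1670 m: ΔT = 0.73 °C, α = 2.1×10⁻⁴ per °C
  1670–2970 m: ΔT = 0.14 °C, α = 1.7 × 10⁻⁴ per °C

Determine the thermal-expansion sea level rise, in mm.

0–240 m: 240 × 3.3×10⁻⁴ × 0.7 = 0.05544 m
240–490 m: 2.7×10⁻⁴ × 250 × 1.4 = 0.09450 m
Layer 3: 1.1 × 2.4×10⁻⁴ × 680 = 0.17952 m
1170–1670 m: 0.73 × 500 × 2.1×10⁻⁴ = 0.07665 m
1670–2970 m: 0.14 × 1300 × 1.7×10⁻⁴ = 0.03094 m
Δh = 0.05544 + 0.09450 + 0.17952 + 0.07665 + 0.03094 = 0.43705 m

Δh ≈ 437 mm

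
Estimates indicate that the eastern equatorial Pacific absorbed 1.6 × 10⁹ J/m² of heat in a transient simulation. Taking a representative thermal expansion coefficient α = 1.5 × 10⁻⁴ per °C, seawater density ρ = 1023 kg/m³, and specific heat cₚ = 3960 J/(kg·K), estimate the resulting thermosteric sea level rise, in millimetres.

Δh = αQ/(ρcₚ) = 1.5×10⁻⁴ × 1.6×10⁹ / (1023 × 3960) ≈ 0.059243 m

about 59 mm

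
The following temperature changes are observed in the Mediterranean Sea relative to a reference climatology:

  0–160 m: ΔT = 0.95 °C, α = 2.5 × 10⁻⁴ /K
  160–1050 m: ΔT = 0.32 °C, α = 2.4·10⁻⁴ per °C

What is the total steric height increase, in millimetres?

0–160 m: 0.95 × 2.5×10⁻⁴ × 160 = 0.03800 m
Layer 2: 0.32 × 2.4×10⁻⁴ × 890 = 0.068352 m
Δh = 0.03800 + 0.068352 = 0.106352 m ≈ 106 mm

106 mm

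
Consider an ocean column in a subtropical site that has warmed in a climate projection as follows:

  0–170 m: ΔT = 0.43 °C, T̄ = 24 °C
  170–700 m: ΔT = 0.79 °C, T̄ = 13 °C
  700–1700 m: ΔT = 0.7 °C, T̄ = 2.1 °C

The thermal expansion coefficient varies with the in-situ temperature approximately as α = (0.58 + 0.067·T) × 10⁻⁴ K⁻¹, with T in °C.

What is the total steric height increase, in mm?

Layer 1: α = (0.58 + 0.067×24)×10⁻⁴ = 2.188×10⁻⁴ K⁻¹
Layer 2: α = (0.58 + 0.067×13)×10⁻⁴ = 1.451×10⁻⁴ K⁻¹
Layer 3: α = (0.58 + 0.067×2.1)×10⁻⁴ = 0.7207×10⁻⁴ K⁻¹
Layer 1: 0.43 × 2.188×10⁻⁴ × 170 = 0.01599428 m
Layer 2: 0.79 × 1.451×10⁻⁴ × 530 = 0.06075337 m
Layer 3: 0.7 × 1000 × 0.7207×10⁻⁴ = 0.050449 m
Δh = 0.01599428 + 0.06075337 + 0.050449 = 0.12719665 m

130 mm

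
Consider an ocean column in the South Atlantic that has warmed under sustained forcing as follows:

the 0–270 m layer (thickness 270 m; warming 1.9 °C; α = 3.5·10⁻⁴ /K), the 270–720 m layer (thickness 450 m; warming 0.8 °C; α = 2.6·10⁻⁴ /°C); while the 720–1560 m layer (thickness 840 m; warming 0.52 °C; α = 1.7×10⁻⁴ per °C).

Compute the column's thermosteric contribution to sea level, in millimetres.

347 mm

0–270 m: 3.5×10⁻⁴ × 270 × 1.9 = 0.17955 m
2.6×10⁻⁴ × 0.8 × 450 = 0.09360 m
840 × 0.52 × 1.7×10⁻⁴ = 0.074256 m
Δh = 0.17955 + 0.09360 + 0.074256 = 0.347406 m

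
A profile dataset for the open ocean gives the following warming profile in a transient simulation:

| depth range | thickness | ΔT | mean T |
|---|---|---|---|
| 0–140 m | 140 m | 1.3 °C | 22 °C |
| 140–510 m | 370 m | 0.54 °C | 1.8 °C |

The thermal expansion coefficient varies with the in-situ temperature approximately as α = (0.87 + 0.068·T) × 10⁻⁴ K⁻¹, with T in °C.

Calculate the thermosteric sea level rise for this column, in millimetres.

Layer 1: α = (0.87 + 0.068×22)×10⁻⁴ = 2.366×10⁻⁴ K⁻¹
Layer 2: α = (0.87 + 0.068×1.8)×10⁻⁴ = 0.9924×10⁻⁴ K⁻¹
2.366×10⁻⁴ × 140 × 1.3 = 0.0430612 m
140–510 m: 0.54 × 370 × 0.9924×10⁻⁴ = 0.019828152 m
Δh = 0.0430612 + 0.019828152 = 0.062889352 m ≈ 62.9 mm

Δh = 62.9 mm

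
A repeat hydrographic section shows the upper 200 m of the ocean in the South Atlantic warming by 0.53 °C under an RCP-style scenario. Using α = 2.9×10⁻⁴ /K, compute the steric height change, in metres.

0.0307 m

Δh = αΔT·H = 2.9×10⁻⁴ × 0.53 × 200 = 0.03074 m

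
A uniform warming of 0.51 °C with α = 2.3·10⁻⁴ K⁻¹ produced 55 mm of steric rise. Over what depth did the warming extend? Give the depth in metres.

H ≈ 469 m

H = Δh/(αΔT) = 0.055 / (2.3×10⁻⁴ × 0.51) ≈ 468.9 m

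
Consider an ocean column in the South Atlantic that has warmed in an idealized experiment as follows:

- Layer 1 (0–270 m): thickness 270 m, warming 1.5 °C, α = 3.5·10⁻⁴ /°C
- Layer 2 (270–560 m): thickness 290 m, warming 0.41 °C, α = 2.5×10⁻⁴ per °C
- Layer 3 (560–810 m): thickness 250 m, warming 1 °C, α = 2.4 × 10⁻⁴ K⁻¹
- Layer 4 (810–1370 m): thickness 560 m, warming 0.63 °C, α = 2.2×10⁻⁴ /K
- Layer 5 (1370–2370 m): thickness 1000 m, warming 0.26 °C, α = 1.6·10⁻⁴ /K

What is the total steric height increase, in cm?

about 35.1 cm

Layer 1: 3.5×10⁻⁴ × 1.5 × 270 = 0.14175 m
0.41 × 290 × 2.5×10⁻⁴ = 0.029725 m
2.4×10⁻⁴ × 1 × 250 = 0.06000 m
Layer 4: 2.2×10⁻⁴ × 0.63 × 560 = 0.077616 m
Layer 5: 0.26 × 1000 × 1.6×10⁻⁴ = 0.04160 m
Δh = 0.14175 + 0.029725 + 0.06000 + 0.077616 + 0.04160 = 0.350691 m ≈ 35.1 cm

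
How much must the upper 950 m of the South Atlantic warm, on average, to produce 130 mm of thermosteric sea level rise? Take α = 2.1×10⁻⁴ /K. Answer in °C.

ΔT ≈ 0.652 °C

ΔT = Δh/(αH) = 0.13 / (2.1×10⁻⁴ × 950) ≈ 0.6516 °C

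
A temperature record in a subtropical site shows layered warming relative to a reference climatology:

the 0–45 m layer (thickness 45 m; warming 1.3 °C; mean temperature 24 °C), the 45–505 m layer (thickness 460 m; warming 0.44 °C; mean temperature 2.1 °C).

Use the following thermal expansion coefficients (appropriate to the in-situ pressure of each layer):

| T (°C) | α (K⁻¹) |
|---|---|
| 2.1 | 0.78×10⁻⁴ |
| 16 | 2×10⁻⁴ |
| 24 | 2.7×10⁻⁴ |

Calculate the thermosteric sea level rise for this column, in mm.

Layer 1 at 24 °C → α = 2.7×10⁻⁴ K⁻¹
Layer 2 at 2.1 °C → α = 0.78×10⁻⁴ K⁻¹
Layer 1: 2.7×10⁻⁴ × 1.3 × 45 = 0.015795 m
460 × 0.78×10⁻⁴ × 0.44 = 0.0157872 m
Δh = 0.015795 + 0.0157872 = 0.0315822 m

Δh ≈ 32 mm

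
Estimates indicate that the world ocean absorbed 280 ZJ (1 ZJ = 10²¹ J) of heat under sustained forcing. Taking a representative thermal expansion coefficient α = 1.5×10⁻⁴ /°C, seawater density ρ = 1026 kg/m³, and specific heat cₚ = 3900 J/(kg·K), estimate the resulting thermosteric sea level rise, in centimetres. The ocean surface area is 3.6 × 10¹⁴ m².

Δh = 2.92 cm

Per unit area: Q = 280×10²¹ / (3.6×10¹⁴) ≈ 7.778×10⁸ J/m²
Δh = αQ/(ρcₚ) = 1.5×10⁻⁴ × 7.778×10⁸ / (1026 × 3900) ≈ 0.029157 m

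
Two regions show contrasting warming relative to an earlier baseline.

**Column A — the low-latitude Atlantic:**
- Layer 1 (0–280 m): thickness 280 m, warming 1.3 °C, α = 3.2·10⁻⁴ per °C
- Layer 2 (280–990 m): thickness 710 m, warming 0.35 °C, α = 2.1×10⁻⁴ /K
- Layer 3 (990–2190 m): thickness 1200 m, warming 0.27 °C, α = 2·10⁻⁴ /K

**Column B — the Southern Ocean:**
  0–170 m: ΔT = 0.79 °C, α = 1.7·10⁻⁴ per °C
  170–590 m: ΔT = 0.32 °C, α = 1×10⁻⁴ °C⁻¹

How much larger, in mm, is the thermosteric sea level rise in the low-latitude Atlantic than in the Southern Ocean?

A 0–280 m: 3.2×10⁻⁴ × 1.3 × 280 = 0.11648 m
A 0.35 × 2.1×10⁻⁴ × 710 = 0.052185 m
A 2×10⁻⁴ × 1200 × 0.27 = 0.06480 m
A total: 0.233465 m
B 0–170 m: 0.79 × 170 × 1.7×10⁻⁴ = 0.022831 m
B 170–590 m: 420 × 1×10⁻⁴ × 0.32 = 0.01344 m
B total: 0.036271 m
Difference: 0.233465 − 0.036271 = 0.197194 m

200 mm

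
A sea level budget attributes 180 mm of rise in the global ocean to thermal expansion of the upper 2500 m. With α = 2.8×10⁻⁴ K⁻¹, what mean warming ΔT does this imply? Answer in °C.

0.257 °C

ΔT = Δh/(αH) = 0.18 / (2.8×10⁻⁴ × 2500) ≈ 0.2571 °C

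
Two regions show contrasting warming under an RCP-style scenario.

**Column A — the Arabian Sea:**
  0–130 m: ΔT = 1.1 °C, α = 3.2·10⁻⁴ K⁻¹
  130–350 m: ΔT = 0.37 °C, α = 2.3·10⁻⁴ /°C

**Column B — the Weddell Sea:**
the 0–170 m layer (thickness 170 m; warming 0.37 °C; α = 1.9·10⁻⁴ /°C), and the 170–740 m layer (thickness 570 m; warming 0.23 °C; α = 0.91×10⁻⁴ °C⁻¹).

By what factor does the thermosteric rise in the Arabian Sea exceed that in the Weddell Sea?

2.70

A 0–130 m: 1.1 × 3.2×10⁻⁴ × 130 = 0.04576 m
A 130–350 m: 0.37 × 220 × 2.3×10⁻⁴ = 0.018722 m
A total: 0.064482 m
B 0.37 × 170 × 1.9×10⁻⁴ = 0.011951 m
B Layer 2: 0.91×10⁻⁴ × 570 × 0.23 = 0.0119301 m
B total: 0.0238811 m
Ratio: 0.064482 / 0.0238811 ≈ 2.700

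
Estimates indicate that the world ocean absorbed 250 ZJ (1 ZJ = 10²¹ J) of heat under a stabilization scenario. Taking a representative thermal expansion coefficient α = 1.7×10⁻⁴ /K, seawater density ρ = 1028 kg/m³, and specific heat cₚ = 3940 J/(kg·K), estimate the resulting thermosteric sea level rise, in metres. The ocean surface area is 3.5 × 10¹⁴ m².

0.030 m

Per unit area: Q = 250×10²¹ / (3.5×10¹⁴) ≈ 7.143×10⁸ J/m²
Δh = αQ/(ρcₚ) = 1.7×10⁻⁴ × 7.143×10⁸ / (1028 × 3940) ≈ 0.029981 m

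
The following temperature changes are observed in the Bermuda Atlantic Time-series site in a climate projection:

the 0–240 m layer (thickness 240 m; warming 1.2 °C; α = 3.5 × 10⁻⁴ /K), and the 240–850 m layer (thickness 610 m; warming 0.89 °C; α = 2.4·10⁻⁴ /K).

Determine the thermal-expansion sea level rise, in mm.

231 mm of thermosteric rise

Layer 1: 240 × 1.2 × 3.5×10⁻⁴ = 0.10080 m
240–850 m: 2.4×10⁻⁴ × 610 × 0.89 = 0.130296 m
Δh = 0.10080 + 0.130296 = 0.231096 m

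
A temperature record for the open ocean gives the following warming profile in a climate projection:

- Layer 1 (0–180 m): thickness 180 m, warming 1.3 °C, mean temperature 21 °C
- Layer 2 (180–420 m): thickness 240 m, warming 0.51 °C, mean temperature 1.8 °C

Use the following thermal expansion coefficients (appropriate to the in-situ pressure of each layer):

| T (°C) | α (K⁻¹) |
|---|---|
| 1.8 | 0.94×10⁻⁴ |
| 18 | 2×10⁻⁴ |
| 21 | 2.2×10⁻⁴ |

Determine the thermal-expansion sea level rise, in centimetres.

Layer 1 at 21 °C → α = 2.2×10⁻⁴ K⁻¹
Layer 2 at 1.8 °C → α = 0.94×10⁻⁴ K⁻¹
Layer 1: 180 × 2.2×10⁻⁴ × 1.3 = 0.05148 m
Layer 2: 240 × 0.51 × 0.94×10⁻⁴ = 0.0115056 m
Δh = 0.05148 + 0.0115056 = 0.0629856 m

Δh = 6.30 cm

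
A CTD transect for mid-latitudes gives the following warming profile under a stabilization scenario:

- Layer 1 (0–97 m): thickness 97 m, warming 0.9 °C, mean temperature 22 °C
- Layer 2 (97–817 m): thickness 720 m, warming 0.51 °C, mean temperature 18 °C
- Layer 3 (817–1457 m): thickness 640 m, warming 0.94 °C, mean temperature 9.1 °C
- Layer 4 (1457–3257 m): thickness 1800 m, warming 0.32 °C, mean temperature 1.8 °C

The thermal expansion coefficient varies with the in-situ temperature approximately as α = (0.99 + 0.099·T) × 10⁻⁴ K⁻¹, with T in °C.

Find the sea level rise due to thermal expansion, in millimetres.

Layer 1: α = (0.99 + 0.099×22)×10⁻⁴ = 3.168×10⁻⁴ K⁻¹
Layer 2: α = (0.99 + 0.099×18)×10⁻⁴ = 2.772×10⁻⁴ K⁻¹
Layer 3: α = (0.99 + 0.099×9.1)×10⁻⁴ = 1.8909×10⁻⁴ K⁻¹
Layer 4: α = (0.99 + 0.099×1.8)×10⁻⁴ = 1.1682×10⁻⁴ K⁻¹
Layer 1: 97 × 3.168×10⁻⁴ × 0.9 = 0.02765664 m
97–817 m: 2.772×10⁻⁴ × 720 × 0.51 = 0.10178784 m
Layer 3: 0.94 × 640 × 1.8909×10⁻⁴ = 0.113756544 m
1800 × 1.1682×10⁻⁴ × 0.32 = 0.06728832 m
Δh = 0.02765664 + 0.10178784 + 0.113756544 + 0.06728832 = 0.310489344 m ≈ 310 mm

Δh = 310 mm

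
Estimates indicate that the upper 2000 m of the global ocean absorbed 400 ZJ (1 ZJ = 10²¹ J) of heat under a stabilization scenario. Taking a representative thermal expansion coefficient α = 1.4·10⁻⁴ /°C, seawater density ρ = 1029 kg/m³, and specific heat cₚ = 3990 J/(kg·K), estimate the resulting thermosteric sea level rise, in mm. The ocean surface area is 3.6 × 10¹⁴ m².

Per unit area: Q = 400×10²¹ / (3.6×10¹⁴) ≈ 1.111×10⁹ J/m²
Δh = αQ/(ρcₚ) = 1.4×10⁻⁴ × 1.111×10⁹ / (1029 × 3990) ≈ 0.037884 m

Δh = 37.9 mm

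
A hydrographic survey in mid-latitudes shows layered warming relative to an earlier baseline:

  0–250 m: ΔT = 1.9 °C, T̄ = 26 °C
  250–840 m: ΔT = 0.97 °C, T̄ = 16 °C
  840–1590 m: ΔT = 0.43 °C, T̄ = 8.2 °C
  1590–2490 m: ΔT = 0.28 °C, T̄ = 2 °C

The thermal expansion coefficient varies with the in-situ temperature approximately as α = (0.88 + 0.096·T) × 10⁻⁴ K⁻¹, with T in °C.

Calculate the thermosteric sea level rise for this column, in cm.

Layer 1: α = (0.88 + 0.096×26)×10⁻⁴ = 3.376×10⁻⁴ K⁻¹
Layer 2: α = (0.88 + 0.096×16)×10⁻⁴ = 2.416×10⁻⁴ K⁻¹
Layer 3: α = (0.88 + 0.096×8.2)×10⁻⁴ = 1.6672×10⁻⁴ K⁻¹
Layer 4: α = (0.88 + 0.096×2)×10⁻⁴ = 1.072×10⁻⁴ K⁻¹
Layer 1: 3.376×10⁻⁴ × 1.9 × 250 = 0.16036 m
250–840 m: 0.97 × 590 × 2.416×10⁻⁴ = 0.13826768 m
Layer 3: 750 × 0.43 × 1.6672×10⁻⁴ = 0.0537672 m
900 × 1.072×10⁻⁴ × 0.28 = 0.0270144 m
Δh = 0.16036 + 0.13826768 + 0.0537672 + 0.0270144 = 0.37940928 m

Δh = 37.9 cm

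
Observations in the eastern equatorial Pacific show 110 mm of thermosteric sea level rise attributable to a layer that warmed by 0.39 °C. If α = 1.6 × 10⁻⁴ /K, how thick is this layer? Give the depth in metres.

1760 m

H = Δh/(αΔT) = 0.11 / (1.6×10⁻⁴ × 0.39) ≈ 1763 m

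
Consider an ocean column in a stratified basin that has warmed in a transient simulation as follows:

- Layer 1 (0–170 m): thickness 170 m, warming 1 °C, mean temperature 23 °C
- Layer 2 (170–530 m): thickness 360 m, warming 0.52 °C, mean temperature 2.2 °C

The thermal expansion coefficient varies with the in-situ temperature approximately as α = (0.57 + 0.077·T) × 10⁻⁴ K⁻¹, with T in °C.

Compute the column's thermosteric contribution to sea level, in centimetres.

5.4 cm of thermosteric rise

Layer 1: α = (0.57 + 0.077×23)×10⁻⁴ = 2.341×10⁻⁴ K⁻¹
Layer 2: α = (0.57 + 0.077×2.2)×10⁻⁴ = 0.7394×10⁻⁴ K⁻¹
Layer 1: 1 × 170 × 2.341×10⁻⁴ = 0.039797 m
170–530 m: 0.52 × 0.7394×10⁻⁴ × 360 = 0.013841568 m
Δh = 0.039797 + 0.013841568 = 0.053638568 m ≈ 5.4 cm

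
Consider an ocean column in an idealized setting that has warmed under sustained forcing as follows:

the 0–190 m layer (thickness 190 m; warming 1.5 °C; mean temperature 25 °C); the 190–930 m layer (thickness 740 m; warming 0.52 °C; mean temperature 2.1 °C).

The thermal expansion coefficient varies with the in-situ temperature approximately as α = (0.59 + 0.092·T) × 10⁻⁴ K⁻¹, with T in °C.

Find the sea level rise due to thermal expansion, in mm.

113 mm

Layer 1: α = (0.59 + 0.092×25)×10⁻⁴ = 2.89×10⁻⁴ K⁻¹
Layer 2: α = (0.59 + 0.092×2.1)×10⁻⁴ = 0.7832×10⁻⁴ K⁻¹
0–190 m: 190 × 2.89×10⁻⁴ × 1.5 = 0.082365 m
190–930 m: 0.52 × 740 × 0.7832×10⁻⁴ = 0.030137536 m
Δh = 0.082365 + 0.030137536 = 0.112502536 m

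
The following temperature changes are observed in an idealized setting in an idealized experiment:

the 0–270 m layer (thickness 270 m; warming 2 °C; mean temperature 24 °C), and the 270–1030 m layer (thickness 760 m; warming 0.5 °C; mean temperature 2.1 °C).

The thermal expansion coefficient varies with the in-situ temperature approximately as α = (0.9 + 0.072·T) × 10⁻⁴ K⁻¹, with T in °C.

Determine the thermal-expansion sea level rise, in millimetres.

about 182 mm

Layer 1: α = (0.9 + 0.072×24)×10⁻⁴ = 2.628×10⁻⁴ K⁻¹
Layer 2: α = (0.9 + 0.072×2.1)×10⁻⁴ = 1.0512×10⁻⁴ K⁻¹
2 × 2.628×10⁻⁴ × 270 = 0.141912 m
270–1030 m: 0.5 × 760 × 1.0512×10⁻⁴ = 0.0399456 m
Δh = 0.141912 + 0.0399456 = 0.1818576 m ≈ 182 mm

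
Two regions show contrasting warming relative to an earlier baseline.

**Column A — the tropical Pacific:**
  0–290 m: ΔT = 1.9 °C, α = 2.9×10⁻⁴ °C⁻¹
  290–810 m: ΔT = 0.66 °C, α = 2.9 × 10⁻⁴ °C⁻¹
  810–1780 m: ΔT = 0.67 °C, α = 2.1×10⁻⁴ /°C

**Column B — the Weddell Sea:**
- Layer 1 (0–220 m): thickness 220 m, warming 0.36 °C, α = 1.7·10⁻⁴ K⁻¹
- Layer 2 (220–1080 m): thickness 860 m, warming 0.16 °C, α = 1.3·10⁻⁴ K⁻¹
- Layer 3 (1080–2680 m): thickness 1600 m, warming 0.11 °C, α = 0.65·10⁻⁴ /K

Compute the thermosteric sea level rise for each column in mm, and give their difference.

A Layer 1: 1.9 × 2.9×10⁻⁴ × 290 = 0.15979 m
A Layer 2: 0.66 × 520 × 2.9×10⁻⁴ = 0.099528 m
A Layer 3: 0.67 × 2.1×10⁻⁴ × 970 = 0.136479 m
A total: 0.395797 m
B 0–220 m: 0.36 × 220 × 1.7×10⁻⁴ = 0.013464 m
B 220–1080 m: 0.16 × 860 × 1.3×10⁻⁴ = 0.017888 m
B 1600 × 0.11 × 0.65×10⁻⁴ = 0.01144 m
B total: 0.042792 m
Difference: 0.395797 − 0.042792 = 0.353005 m

A: 400 mm; B: 43 mm; difference 350 mm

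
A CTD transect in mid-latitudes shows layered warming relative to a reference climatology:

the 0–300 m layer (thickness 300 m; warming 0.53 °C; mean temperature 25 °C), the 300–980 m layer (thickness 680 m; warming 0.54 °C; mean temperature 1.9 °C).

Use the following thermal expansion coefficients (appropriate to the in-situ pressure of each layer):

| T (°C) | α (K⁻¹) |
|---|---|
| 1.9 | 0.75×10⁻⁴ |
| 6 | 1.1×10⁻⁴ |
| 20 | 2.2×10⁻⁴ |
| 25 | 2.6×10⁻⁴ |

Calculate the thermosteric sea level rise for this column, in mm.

Layer 1 at 25 °C → α = 2.6×10⁻⁴ K⁻¹
Layer 2 at 1.9 °C → α = 0.75×10⁻⁴ K⁻¹
Layer 1: 2.6×10⁻⁴ × 0.53 × 300 = 0.04134 m
0.54 × 0.75×10⁻⁴ × 680 = 0.02754 m
Δh = 0.04134 + 0.02754 = 0.06888 m

Δh = 68.9 mm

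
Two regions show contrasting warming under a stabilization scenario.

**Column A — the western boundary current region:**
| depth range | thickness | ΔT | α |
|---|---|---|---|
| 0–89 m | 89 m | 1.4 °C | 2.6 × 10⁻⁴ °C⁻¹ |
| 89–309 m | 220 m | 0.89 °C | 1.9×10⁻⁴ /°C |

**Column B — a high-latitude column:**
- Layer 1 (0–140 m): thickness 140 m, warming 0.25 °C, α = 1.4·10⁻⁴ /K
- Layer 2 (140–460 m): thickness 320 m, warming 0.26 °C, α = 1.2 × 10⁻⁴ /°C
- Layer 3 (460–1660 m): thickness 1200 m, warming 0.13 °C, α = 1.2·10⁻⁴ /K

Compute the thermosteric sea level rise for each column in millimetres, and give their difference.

A 89 × 2.6×10⁻⁴ × 1.4 = 0.032396 m
A 89–309 m: 220 × 0.89 × 1.9×10⁻⁴ = 0.037202 m
A total: 0.069598 m
B 0.25 × 1.4×10⁻⁴ × 140 = 0.00490 m
B 320 × 1.2×10⁻⁴ × 0.26 = 0.009984 m
B 0.13 × 1.2×10⁻⁴ × 1200 = 0.01872 m
B total: 0.033604 m
Difference: 0.069598 − 0.033604 = 0.035994 m

Δh_A ≈ 69.6 mm, Δh_B ≈ 33.6 mm; difference ≈ 36.0 mm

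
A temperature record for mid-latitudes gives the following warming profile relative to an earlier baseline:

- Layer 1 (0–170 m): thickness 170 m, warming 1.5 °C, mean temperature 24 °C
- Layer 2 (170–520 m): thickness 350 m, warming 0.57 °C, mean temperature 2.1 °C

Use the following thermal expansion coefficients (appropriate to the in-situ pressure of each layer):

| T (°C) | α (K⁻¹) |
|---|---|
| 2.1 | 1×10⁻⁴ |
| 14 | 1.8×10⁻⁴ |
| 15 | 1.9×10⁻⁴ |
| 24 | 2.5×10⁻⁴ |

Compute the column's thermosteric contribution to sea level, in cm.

Layer 1 at 24 °C → α = 2.5×10⁻⁴ K⁻¹
Layer 2 at 2.1 °C → α = 1×10⁻⁴ K⁻¹
0–170 m: 2.5×10⁻⁴ × 1.5 × 170 = 0.06375 m
350 × 1×10⁻⁴ × 0.57 = 0.01995 m
Δh = 0.06375 + 0.01995 = 0.08370 m

Δh ≈ 8.37 cm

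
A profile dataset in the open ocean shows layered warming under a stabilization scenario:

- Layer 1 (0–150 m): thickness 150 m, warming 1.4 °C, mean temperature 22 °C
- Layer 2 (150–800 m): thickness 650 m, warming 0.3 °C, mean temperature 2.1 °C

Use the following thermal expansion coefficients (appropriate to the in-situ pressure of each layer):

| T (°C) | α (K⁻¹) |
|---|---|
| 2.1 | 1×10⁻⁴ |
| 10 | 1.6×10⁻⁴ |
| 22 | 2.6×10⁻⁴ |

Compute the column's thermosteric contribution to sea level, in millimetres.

74 mm of thermosteric rise

Layer 1 at 22 °C → α = 2.6×10⁻⁴ K⁻¹
Layer 2 at 2.1 °C → α = 1×10⁻⁴ K⁻¹
0–150 m: 2.6×10⁻⁴ × 1.4 × 150 = 0.05460 m
Layer 2: 650 × 0.3 × 1×10⁻⁴ = 0.01950 m
Δh = 0.05460 + 0.01950 = 0.07410 m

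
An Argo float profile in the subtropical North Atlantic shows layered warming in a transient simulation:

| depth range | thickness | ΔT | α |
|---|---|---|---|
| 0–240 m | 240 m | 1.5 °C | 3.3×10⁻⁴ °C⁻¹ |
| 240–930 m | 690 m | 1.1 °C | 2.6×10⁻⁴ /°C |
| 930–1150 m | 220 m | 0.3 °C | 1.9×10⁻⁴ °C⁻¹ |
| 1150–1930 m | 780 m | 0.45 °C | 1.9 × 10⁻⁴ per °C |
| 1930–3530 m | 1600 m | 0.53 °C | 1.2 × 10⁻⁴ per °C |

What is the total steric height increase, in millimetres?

3.3×10⁻⁴ × 240 × 1.5 = 0.11880 m
240–930 m: 1.1 × 2.6×10⁻⁴ × 690 = 0.19734 m
0.3 × 1.9×10⁻⁴ × 220 = 0.01254 m
Layer 4: 0.45 × 780 × 1.9×10⁻⁴ = 0.06669 m
1600 × 1.2×10⁻⁴ × 0.53 = 0.10176 m
Δh = 0.11880 + 0.19734 + 0.01254 + 0.06669 + 0.10176 = 0.49713 m ≈ 497 mm

497 mm of thermosteric rise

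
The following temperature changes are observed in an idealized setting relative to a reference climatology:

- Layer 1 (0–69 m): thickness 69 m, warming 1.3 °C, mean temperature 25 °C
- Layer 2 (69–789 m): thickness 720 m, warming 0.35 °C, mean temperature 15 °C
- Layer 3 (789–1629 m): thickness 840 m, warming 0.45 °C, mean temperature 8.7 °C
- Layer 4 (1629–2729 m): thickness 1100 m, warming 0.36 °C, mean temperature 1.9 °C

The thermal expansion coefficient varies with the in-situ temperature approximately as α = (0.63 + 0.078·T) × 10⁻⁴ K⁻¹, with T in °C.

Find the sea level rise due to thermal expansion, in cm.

Layer 1: α = (0.63 + 0.078×25)×10⁻⁴ = 2.58×10⁻⁴ K⁻¹
Layer 2: α = (0.63 + 0.078×15)×10⁻⁴ = 1.8×10⁻⁴ K⁻¹
Layer 3: α = (0.63 + 0.078×8.7)×10⁻⁴ = 1.3086×10⁻⁴ K⁻¹
Layer 4: α = (0.63 + 0.078×1.9)×10⁻⁴ = 0.7782×10⁻⁴ K⁻¹
69 × 1.3 × 2.58×10⁻⁴ = 0.0231426 m
Layer 2: 0.35 × 720 × 1.8×10⁻⁴ = 0.04536 m
789–1629 m: 1.3086×10⁻⁴ × 0.45 × 840 = 0.04946508 m
Layer 4: 1100 × 0.7782×10⁻⁴ × 0.36 = 0.03081672 m
Δh = 0.0231426 + 0.04536 + 0.04946508 + 0.03081672 = 0.1487844 m ≈ 14.9 cm

14.9 cm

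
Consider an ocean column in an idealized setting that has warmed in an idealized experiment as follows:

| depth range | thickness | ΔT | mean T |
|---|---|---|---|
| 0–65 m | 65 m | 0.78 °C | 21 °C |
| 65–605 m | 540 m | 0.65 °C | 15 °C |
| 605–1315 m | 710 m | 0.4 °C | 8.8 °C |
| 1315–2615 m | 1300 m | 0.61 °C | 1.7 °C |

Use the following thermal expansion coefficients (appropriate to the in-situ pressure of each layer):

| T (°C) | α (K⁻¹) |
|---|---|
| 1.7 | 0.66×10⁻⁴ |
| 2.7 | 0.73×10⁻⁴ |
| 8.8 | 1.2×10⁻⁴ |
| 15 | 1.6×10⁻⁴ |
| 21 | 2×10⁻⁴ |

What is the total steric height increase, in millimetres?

Layer 1 at 21 °C → α = 2×10⁻⁴ K⁻¹
Layer 2 at 15 °C → α = 1.6×10⁻⁴ K⁻¹
Layer 3 at 8.8 °C → α = 1.2×10⁻⁴ K⁻¹
Layer 4 at 1.7 °C → α = 0.66×10⁻⁴ K⁻¹
Layer 1: 0.78 × 65 × 2×10⁻⁴ = 0.01014 m
65–605 m: 0.65 × 540 × 1.6×10⁻⁴ = 0.05616 m
Layer 3: 1.2×10⁻⁴ × 0.4 × 710 = 0.03408 m
1315–2615 m: 0.61 × 0.66×10⁻⁴ × 1300 = 0.052338 m
Δh = 0.01014 + 0.05616 + 0.03408 + 0.052338 = 0.152718 m

about 153 mm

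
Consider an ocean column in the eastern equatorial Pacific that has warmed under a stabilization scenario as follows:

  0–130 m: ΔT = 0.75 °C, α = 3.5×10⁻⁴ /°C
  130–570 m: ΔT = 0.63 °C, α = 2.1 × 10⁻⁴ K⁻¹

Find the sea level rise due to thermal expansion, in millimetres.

92.3 mm of thermosteric rise

0.75 × 3.5×10⁻⁴ × 130 = 0.034125 m
130–570 m: 0.63 × 2.1×10⁻⁴ × 440 = 0.058212 m
Δh = 0.034125 + 0.058212 = 0.092337 m ≈ 92.3 mm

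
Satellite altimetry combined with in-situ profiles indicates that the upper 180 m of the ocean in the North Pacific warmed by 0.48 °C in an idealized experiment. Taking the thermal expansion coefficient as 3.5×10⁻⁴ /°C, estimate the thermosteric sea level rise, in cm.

Δh = αΔT·H = 3.5×10⁻⁴ × 0.48 × 180 = 0.03024 m

3.0 cm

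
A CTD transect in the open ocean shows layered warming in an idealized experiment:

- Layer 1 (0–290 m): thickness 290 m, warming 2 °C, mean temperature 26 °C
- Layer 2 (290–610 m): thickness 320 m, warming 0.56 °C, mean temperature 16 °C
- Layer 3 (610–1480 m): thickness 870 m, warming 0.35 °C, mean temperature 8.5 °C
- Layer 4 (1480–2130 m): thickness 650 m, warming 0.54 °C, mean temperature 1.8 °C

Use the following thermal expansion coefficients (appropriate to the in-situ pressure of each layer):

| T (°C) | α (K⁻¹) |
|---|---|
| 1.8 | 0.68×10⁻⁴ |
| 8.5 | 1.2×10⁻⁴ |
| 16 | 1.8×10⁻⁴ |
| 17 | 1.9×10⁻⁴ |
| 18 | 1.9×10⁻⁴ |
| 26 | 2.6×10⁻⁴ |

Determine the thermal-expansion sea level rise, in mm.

Layer 1 at 26 °C → α = 2.6×10⁻⁴ K⁻¹
Layer 2 at 16 °C → α = 1.8×10⁻⁴ K⁻¹
Layer 3 at 8.5 °C → α = 1.2×10⁻⁴ K⁻¹
Layer 4 at 1.8 °C → α = 0.68×10⁻⁴ K⁻¹
0–290 m: 2 × 290 × 2.6×10⁻⁴ = 0.15080 m
0.56 × 320 × 1.8×10⁻⁴ = 0.032256 m
Layer 3: 870 × 1.2×10⁻⁴ × 0.35 = 0.03654 m
Layer 4: 650 × 0.68×10⁻⁴ × 0.54 = 0.023868 m
Δh = 0.15080 + 0.032256 + 0.03654 + 0.023868 = 0.243464 m ≈ 243 mm

Δh ≈ 243 mm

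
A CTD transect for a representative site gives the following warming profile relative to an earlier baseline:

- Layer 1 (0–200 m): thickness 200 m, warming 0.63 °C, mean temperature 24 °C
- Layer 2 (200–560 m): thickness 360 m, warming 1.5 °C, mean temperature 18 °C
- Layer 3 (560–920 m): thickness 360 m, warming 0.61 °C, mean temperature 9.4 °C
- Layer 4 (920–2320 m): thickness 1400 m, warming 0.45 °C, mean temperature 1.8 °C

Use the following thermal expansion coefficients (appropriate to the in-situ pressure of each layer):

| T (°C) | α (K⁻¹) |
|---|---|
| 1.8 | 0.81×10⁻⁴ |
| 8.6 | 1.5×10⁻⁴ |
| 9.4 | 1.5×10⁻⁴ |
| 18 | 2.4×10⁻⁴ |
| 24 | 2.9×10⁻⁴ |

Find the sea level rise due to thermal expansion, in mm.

Layer 1 at 24 °C → α = 2.9×10⁻⁴ K⁻¹
Layer 2 at 18 °C → α = 2.4×10⁻⁴ K⁻¹
Layer 3 at 9.4 °C → α = 1.5×10⁻⁴ K⁻¹
Layer 4 at 1.8 °C → α = 0.81×10⁻⁴ K⁻¹
0–200 m: 0.63 × 200 × 2.9×10⁻⁴ = 0.03654 m
1.5 × 360 × 2.4×10⁻⁴ = 0.12960 m
1.5×10⁻⁴ × 0.61 × 360 = 0.03294 m
Layer 4: 1400 × 0.45 × 0.81×10⁻⁴ = 0.05103 m
Δh = 0.03654 + 0.12960 + 0.03294 + 0.05103 = 0.25011 m

250 mm of thermosteric rise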